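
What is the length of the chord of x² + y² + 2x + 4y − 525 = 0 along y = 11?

38

Substitute y = 11:
x² + 2x − 360 = 0
x = 18 or x = −20, giving (18, 11) and (−20, 11).
Chord length = distance between (18, 11) and (−20, 11) = √1444 = 38.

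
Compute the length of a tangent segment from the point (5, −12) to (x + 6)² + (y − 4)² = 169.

With centre O = (−6, 4), |OP|² = 377 and r² = 169.
Power of the point: PT² = |PO|² − r² = 208, so PT = 4√13.

4√13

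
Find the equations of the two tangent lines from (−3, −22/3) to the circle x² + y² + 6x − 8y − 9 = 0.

5x − 3y = 7 and 5x + 3y = −37

Let a tangent through (−3, −22/3) have slope m. Its distance from (−3, 4) must equal √34:
(0m − (34/3))² = 34(m² + 1)
9m² − 25 = 0, so m = 5/3 or m = −5/3.
With m = 5/3: 5x − 3y = 7. With m = −5/3: 5x + 3y = −37.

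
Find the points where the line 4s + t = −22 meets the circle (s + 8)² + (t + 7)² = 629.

(−10, 18) and (2, −30)

Express t = −4s − 22 and substitute into the circle:
17s² + 136s − 340 = 0  ⟹  s² + 8s − 20 = 0
s = 2 or s = −10, giving (2, −30) and (−10, 18).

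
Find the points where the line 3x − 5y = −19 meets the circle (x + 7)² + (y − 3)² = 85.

Substitute y = (19 + 3x)/5:
34x² + 374x − 884 = 0  ⟹  x² + 11x − 26 = 0
x = 2 or x = −13, giving (2, 5) and (−13, −4).

(−13, −4) and (2, 5)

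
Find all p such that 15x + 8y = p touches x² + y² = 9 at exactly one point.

Tangency holds when the distance from the centre (0, 0) to the line equals the radius 3:
|15·0 + 8·0 − p| / √289 = 3
|p| = 3·17, so p = 51 or p = −51.

p = −51 or p = 51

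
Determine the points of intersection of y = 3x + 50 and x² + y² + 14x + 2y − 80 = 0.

(−18, −4) and (−14, 8)

Express y = 3x + 50 and substitute into the circle:
10x² + 320x + 2520 = 0  ⟹  x² + 32x + 252 = 0
x = −14 or x = −18, giving (−14, 8) and (−18, −4).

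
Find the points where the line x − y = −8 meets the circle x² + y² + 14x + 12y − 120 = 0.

Express y = x + 8 and substitute into the circle:
2x² + 42x + 40 = 0  ⟹  x² + 21x + 20 = 0
x = −1 or x = −20, giving (−1, 7) and (−20, −12).

(−20, −12) and (−1, 7)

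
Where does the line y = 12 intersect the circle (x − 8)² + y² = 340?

Express y = 12 and substitute into the circle:
x² − 16x − 132 = 0
x = 22 or x = −6, giving (22, 12) and (−6, 12).

(−6, 12) and (22, 12)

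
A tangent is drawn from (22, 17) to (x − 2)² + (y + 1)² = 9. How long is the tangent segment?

With centre O = (2, −1), |OP|² = 724 and r² = 9.
The tangent meets the radius at right angles, so tangent² = |PO|² − r² = 724 − 9 = 715.

√715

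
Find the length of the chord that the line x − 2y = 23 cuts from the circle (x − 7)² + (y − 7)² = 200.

4√5

Centre (7, 7), r² = 200. Perpendicular distance d from centre to line = |−30| / √5 = 30/√5.
Half the chord is √(r² − d²) = √(20), so the full chord is 4√5.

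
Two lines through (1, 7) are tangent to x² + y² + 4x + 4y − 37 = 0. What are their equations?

2x + y = 9 and x − 2y = −13

A line y − (7) = m(x − (1)) is tangent when its distance from (−2, −2) is 3√5:
[m·(−3) − (−9)]² = 45(m² + 1)
2m² + 3m − 2 = 0, so m = −2 or m = 1/2.
Through (1, 7) these give 2x + y = 9 and x − 2y = −13.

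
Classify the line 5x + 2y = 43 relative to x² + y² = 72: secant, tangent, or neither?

d² = (5·0 + 2·0 − (43))²/29 = 1849/29; r² = 72.
Since d² < r², the line cuts the circle twice.

secant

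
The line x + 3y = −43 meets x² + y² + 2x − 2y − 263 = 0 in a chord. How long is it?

5√10

Express y = (−43 − x)/3 and substitute into the circle:
10x² + 110x − 260 = 0  ⟹  x² + 11x − 26 = 0
x = 2 or x = −13, giving (2, −15) and (−13, −10).
|(2, −15) − (−13, −10)| = √((15)² + (−5)²) = 5√10.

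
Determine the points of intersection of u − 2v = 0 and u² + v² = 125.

Substitute v = (u)/2:
5u² − 500 = 0  ⟹  u² − 100 = 0
u = 10 or u = −10, giving (10, 5) and (−10, −5).

(−10, −5) and (10, 5)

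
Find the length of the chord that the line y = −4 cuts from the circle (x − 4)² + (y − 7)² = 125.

The distance from (4, 7) to the line is 11, and r² = 125.
Half the chord is √(r² − d²) = √(4), so the full chord is 4.

4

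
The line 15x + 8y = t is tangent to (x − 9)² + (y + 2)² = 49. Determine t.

t = 0 or t = 238

For a tangent, require d(centre, line) = r = 7.
|15·9 + 8·(−2) − t| / √289 = 7
|t − (119)| = 7·17, so t = 238 or t = 0.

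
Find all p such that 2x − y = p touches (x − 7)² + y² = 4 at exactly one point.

p = 14 ± 2√5

The line touches the circle iff its distance from (7, 0) is 2:
|2·7 − 1·0 − p| / √5 = 2
|p − (14)| = 2√5.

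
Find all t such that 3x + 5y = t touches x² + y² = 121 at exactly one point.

t = ±11√34

The line touches the circle iff its distance from (0, 0) is 11:
|3·0 + 5·0 − t| / √34 = 11
|t| = 11√34.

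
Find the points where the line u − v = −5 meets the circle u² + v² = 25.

Substitute v = u + 5:
2u² + 10u = 0  ⟹  u² + 5u = 0
u = 0 or u = −5, giving (0, 5) and (−5, 0).

(−5, 0) and (0, 5)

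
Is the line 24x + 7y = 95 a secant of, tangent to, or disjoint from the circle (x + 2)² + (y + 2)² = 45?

secant

Centre (−2, −2), r² = 45. Distance² from centre to line = (−157)²/625 = 24649/625.
Since d² < r², the line cuts the circle twice.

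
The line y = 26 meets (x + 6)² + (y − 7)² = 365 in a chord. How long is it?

Centre (−6, 7), r² = 365. Perpendicular distance d from centre to line = |−19| / √1 = 19.
Half the chord is √(r² − d²) = √(4), so the full chord is 4.

4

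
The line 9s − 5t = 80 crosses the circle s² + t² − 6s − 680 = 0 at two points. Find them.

From the line, t = (−80 + 9s)/5. Substituting:
106s² − 1590s − 10600 = 0  ⟹  s² − 15s − 100 = 0
s = 20 or s = −5, giving (20, 20) and (−5, −25).

(−5, −25) and (20, 20)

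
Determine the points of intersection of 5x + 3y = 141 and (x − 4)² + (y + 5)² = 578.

Substitute y = (141 − 5x)/3:
34x² − 1632x + 19278 = 0  ⟹  x² − 48x + 567 = 0
x = 27 or x = 21, giving (27, 2) and (21, 12).

(21, 12) and (27, 2)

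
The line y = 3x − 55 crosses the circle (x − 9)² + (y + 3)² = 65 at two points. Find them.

(16, −7) and (17, −4)

From the line, y = 3x − 55. Substituting:
10x² − 330x + 2720 = 0  ⟹  x² − 33x + 272 = 0
x = 17 or x = 16, giving (17, −4) and (16, −7).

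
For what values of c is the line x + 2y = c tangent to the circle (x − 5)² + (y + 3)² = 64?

c = −1 ± 8√5

For a tangent, require d(centre, line) = r = 8.
|1·5 + 2·(−3) − c| / √5 = 8
|c − (−1)| = 8√5.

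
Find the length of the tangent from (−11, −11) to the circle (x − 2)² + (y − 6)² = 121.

√337

Centre (2, 6), r² = 121. |PO|² = (−13)² + (−17)² = 458.
The tangent meets the radius at right angles, so tangent² = |PO|² − r² = 458 − 121 = 337.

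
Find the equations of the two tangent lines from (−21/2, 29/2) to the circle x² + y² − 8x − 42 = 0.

A line y − (29/2) = m(x − (−21/2)) is tangent when its distance from (4, 0) is √58:
(29/2m − (−29/2))² = 58(m² + 1)
21m² + 58m + 21 = 0, so m = −7/3 or m = −3/7.
With m = −7/3: 7x + 3y = −30. With m = −3/7: 3x + 7y = 70.

7x + 3y = −30 and 3x + 7y = 70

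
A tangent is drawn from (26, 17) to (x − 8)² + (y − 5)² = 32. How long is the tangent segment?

The centre is (8, 5) and r = 4√2. The square of the distance from P to the centre is 324 + 144 = 468.
By the tangent–radius right angle, tangent length = √(|PO|² − r²) = √436 = 2√109.

2√109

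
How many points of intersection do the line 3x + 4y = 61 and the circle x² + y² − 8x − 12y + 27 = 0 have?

1

Substituting the line into the circle gives 25x² − 350x + 1225 = 0.
Discriminant = (−350)² − 4·25·(1225) = 0.
A repeated root: the line is tangent.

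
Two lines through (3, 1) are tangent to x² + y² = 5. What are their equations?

x + 2y = 5 and 2x − y = 5

Let a tangent through (3, 1) have slope m. Its distance from (0, 0) must equal √5:
(−3m − (−1))² = 5(m² + 1)
2m² − 3m − 2 = 0, so m = −1/2 or m = 2.
With m = −1/2: x + 2y = 5. With m = 2: 2x − y = 5.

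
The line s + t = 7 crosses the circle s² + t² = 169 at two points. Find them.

(−5, 12) and (12, −5)

Substitute t = −s + 7:
2s² − 14s − 120 = 0  ⟹  s² − 7s − 60 = 0
s = 12 or s = −5, giving (12, −5) and (−5, 12).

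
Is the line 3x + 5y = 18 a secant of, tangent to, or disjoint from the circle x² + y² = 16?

d² = (3·0 + 5·0 − (18))²/34 = 162/17; r² = 16.
Since d² < r², the line cuts the circle twice.

secant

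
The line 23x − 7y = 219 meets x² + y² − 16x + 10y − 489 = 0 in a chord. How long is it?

Express y = (−219 + 23x)/7 and substitute into the circle:
578x² − 9248x + 8670 = 0  ⟹  x² − 16x + 15 = 0
x = 15 or x = 1, giving (15, 18) and (1, −28).
Chord length = distance between (15, 18) and (1, −28) = √2312 = 34√2.

34√2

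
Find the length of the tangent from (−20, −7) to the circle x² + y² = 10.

√439

Centre (0, 0), r² = 10. |PO|² = (−20)² + (−7)² = 449.
The tangent meets the radius at right angles, so tangent² = |PO|² − r² = 449 − 10 = 439.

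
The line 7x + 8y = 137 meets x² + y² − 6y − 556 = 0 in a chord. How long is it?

4√113

Substitute y = (137 − 7x)/8:
113x² − 1582x − 23391 = 0  ⟹  x² − 14x − 207 = 0
x = 23 or x = −9, giving (23, −3) and (−9, 25).
|(23, −3) − (−9, 25)| = √((32)² + (−28)²) = 4√113.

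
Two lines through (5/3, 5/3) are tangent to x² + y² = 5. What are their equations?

x + 2y = 5 and 2x + y = 5

A line y − (5/3) = m(x − (5/3)) is tangent when its distance from (0, 0) is √5:
(−5/3m − (−5/3))² = 5(m² + 1)
2m² + 5m + 2 = 0, so m = −1/2 or m = −2.
With m = −1/2: x + 2y = 5. With m = −2: 2x + y = 5.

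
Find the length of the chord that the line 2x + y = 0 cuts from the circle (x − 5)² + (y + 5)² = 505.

The distance from (5, −5) to the line is 5/√5, and r² = 505.
Chord = 2√(r² − d²) = 2·√(500) = 20√5.

20√5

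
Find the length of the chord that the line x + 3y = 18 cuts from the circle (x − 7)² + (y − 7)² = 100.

6√10

Centre (7, 7), r² = 100. Perpendicular distance d from centre to line = |10| / √10 = 10/√10.
Half the chord is √(r² − d²) = √(90), so the full chord is 6√10.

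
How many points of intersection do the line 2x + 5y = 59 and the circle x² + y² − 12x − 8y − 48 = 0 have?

Centre (6, 4), r² = 100. Distance² from centre to line = (−27)²/29 = 729/29.
Since d² < r², the line cuts the circle twice.

2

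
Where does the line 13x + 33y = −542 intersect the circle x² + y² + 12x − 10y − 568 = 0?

(−29, −5) and (4, −18)

From the line, y = (−542 − 13x)/33. Substituting:
1258x² + 31450x − 145928 = 0  ⟹  x² + 25x − 116 = 0
x = 4 or x = −29, giving (4, −18) and (−29, −5).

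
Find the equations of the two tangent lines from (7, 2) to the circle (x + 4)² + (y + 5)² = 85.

Write the tangent as mx − y + (2 − m·(7)) = 0 and set its distance from the centre to √85:
(−11m − (−7))² = 85(m² + 1)
18m² − 77m − 18 = 0, so m = 9/2 or m = −2/9.
Through (7, 2) these give 9x − 2y = 59 and 2x + 9y = 32.

9x − 2y = 59 and 2x + 9y = 32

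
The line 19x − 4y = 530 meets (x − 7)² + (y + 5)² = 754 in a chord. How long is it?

2√377

The distance from (7, −5) to the line is 377/√377, and r² = 754.
Half the chord is √(r² − d²) = √(377), so the full chord is 2√377.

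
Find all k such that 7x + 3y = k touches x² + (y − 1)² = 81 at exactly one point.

k = 3 ± 9√58

Tangency holds when the distance from the centre (0, 1) to the line equals the radius 9:
|7·0 + 3·1 − k| / √58 = 9
|k − (3)| = 9√58.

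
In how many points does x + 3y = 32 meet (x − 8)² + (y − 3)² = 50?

2

d² = (1·8 + 3·3 − (32))²/10 = 45/2; r² = 50.
Since d² < r², the line cuts the circle twice.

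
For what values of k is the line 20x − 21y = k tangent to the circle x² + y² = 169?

k = −377 or k = 377

The line touches the circle iff its distance from (0, 0) is 13:
|20·0 − 21·0 − k| / √841 = 13
|k| = 13·29, so k = 377 or k = −377.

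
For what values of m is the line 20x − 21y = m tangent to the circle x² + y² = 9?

m = −87 or m = 87

For a tangent, require d(centre, line) = r = 3.
|20·0 − 21·0 − m| / √841 = 3
|m| = 3·29, so m = 87 or m = −87.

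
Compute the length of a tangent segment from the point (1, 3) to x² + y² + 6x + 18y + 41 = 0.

With centre O = (−3, −9), |OP|² = 160 and r² = 49.
The tangent meets the radius at right angles, so tangent² = |PO|² − r² = 160 − 49 = 111.

√111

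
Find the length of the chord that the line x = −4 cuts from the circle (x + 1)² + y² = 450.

42

The line gives x = −4. Substituting into the circle:
y² − 441 = 0
y = 21 or y = −21, giving (−4, 21) and (−4, −21).
Chord length = distance between (−4, 21) and (−4, −21) = √1764 = 42.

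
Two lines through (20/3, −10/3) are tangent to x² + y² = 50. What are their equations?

Let a tangent through (20/3, −10/3) have slope m. Its distance from (0, 0) must equal 5√2:
[m·(−20/3) − (10/3)]² = 50(m² + 1)
m² − 8m + 7 = 0, so m = 7 or m = 1.
With m = 7: 7x − y = 50. With m = 1: x − y = 10.

7x − y = 50 and x − y = 10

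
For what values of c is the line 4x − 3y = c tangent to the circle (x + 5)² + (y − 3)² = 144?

The line touches the circle iff its distance from (−5, 3) is 12:
|4·(−5) − 3·3 − c| / √25 = 12
|c − (−29)| = 12·5, so c = 31 or c = −89.

c = −89 or c = 31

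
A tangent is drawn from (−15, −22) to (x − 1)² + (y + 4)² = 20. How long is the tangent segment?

The centre is (1, −4) and r = 2√5. The square of the distance from P to the centre is 256 + 324 = 580.
Power of the point: PT² = |PO|² − r² = 560, so PT = 4√35.

4√35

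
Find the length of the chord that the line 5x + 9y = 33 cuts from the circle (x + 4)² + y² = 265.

From the line, y = (33 − 5x)/9. Substituting:
106x² + 318x − 19080 = 0  ⟹  x² + 3x − 180 = 0
x = 12 or x = −15, giving (12, −3) and (−15, 12).
|(12, −3) − (−15, 12)| = √((27)² + (−15)²) = 3√106.

3√106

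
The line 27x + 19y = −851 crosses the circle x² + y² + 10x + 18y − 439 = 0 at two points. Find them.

Express y = (−851 − 27x)/19 and substitute into the circle:
1090x² + 40330x + 274680 = 0  ⟹  x² + 37x + 252 = 0
x = −9 or x = −28, giving (−9, −32) and (−28, −5).

(−28, −5) and (−9, −32)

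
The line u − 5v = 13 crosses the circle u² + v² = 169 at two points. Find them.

(−12, −5) and (13, 0)

From the line, v = (−13 + u)/5. Substituting:
26u² − 26u − 4056 = 0  ⟹  u² − u − 156 = 0
u = 13 or u = −12, giving (13, 0) and (−12, −5).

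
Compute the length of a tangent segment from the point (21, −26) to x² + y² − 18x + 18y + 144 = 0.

Centre (9, −9), r² = 18. |PO|² = (12)² + (−17)² = 433.
Power of the point: PT² = |PO|² − r² = 415, so PT = √415.

√415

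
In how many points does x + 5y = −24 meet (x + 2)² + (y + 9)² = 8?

0

Centre (−2, −9), r² = 8. Distance² from centre to line = (−23)²/26 = 529/26.
Since d² > r², the line lies outside the circle.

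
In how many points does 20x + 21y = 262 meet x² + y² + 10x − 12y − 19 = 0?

d² = (20·(−5) + 21·6 − (262))²/841 = 55696/841; r² = 80.
Since d² < r², the line cuts the circle twice.

2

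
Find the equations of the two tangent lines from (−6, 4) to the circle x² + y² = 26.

Write the tangent as mx − y + (4 − m·(−6)) = 0 and set its distance from the centre to √26:
[m·(6) − (−4)]² = 26(m² + 1)
5m² + 24m − 5 = 0, so m = −5 or m = 1/5.
Through (−6, 4) these give 5x + y = −26 and x − 5y = −26.

5x + y = −26 and x − 5y = −26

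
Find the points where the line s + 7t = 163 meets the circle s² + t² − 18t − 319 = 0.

Express t = (163 − s)/7 and substitute into the circle:
50s² − 200s − 9600 = 0  ⟹  s² − 4s − 192 = 0
s = 16 or s = −12, giving (16, 21) and (−12, 25).

(−12, 25) and (16, 21)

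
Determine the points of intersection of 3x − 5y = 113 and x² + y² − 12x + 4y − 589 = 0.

(−4, −25) and (31, −4)

From the line, y = (−113 + 3x)/5. Substituting:
34x² − 918x − 4216 = 0  ⟹  x² − 27x − 124 = 0
x = 31 or x = −4, giving (31, −4) and (−4, −25).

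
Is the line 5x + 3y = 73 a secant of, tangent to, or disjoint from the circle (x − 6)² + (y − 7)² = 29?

d² = (5·6 + 3·7 − (73))²/34 = 242/17; r² = 29.
Since d² < r², the line cuts the circle twice.

secant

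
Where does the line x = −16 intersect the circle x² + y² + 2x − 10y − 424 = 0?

(−16, −10) and (−16, 20)

The line gives x = −16. Substituting into the circle:
y² − 10y − 200 = 0
y = 20 or y = −10, giving (−16, 20) and (−16, −10).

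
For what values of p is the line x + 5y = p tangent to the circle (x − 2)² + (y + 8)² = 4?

p = −38 ± 2√26

Tangency holds when the distance from the centre (2, −8) to the line equals the radius 2:
|1·2 + 5·(−8) − p| / √26 = 2
|p − (−38)| = 2√26.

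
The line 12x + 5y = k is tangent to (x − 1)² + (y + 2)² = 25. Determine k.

Tangency holds when the distance from the centre (1, −2) to the line equals the radius 5:
|12·1 + 5·(−2) − k| / √169 = 5
|k − (2)| = 5·13, so k = 67 or k = −63.

k = −63 or k = 67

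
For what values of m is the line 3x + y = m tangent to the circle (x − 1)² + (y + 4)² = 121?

The line touches the circle iff its distance from (1, −4) is 11:
|3·1 + 1·(−4) − m| / √10 = 11
|m − (−1)| = 11√10.

m = −1 ± 11√10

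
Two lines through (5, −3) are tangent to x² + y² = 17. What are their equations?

Let a tangent through (5, −3) have slope m. Its distance from (0, 0) must equal √17:
(−5m − (3))² = 17(m² + 1)
4m² + 15m − 4 = 0, so m = −4 or m = 1/4.
With m = −4: 4x + y = 17. With m = 1/4: x − 4y = 17.

4x + y = 17 and x − 4y = 17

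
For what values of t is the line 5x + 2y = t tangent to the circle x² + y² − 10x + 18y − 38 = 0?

Tangency holds when the distance from the centre (5, −9) to the line equals the radius 12:
|5·5 + 2·(−9) − t| / √29 = 12
|t − (7)| = 12√29.

t = 7 ± 12√29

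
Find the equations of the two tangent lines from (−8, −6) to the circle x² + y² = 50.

7x − y = −50 and x + 7y = −50

Write the tangent as mx − y + (−6 − m·(−8)) = 0 and set its distance from the centre to 5√2:
(8m − (6))² = 50(m² + 1)
7m² − 48m − 7 = 0, so m = 7 or m = −1/7.
With m = 7: 7x − y = −50. With m = −1/7: x + 7y = −50.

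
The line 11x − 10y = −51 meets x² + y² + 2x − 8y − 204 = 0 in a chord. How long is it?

Substitute y = (51 + 11x)/10:
221x² + 442x − 21879 = 0  ⟹  x² + 2x − 99 = 0
x = 9 or x = −11, giving (9, 15) and (−11, −7).
Chord length = distance between (9, 15) and (−11, −7) = √884 = 2√221.

2√221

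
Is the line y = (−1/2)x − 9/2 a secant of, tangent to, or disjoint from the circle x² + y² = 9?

Substituting the line into the circle gives 5x² + 18x + 45 = 0.
Δ = 324 − 900 = −576.
No real roots: the line does not meet the circle.

disjoint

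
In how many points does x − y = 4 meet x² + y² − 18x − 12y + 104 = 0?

Centre (9, 6), r² = 13. Distance² from centre to line = (−1)²/2 = 1/2.
Since d² < r², the line cuts the circle twice.

2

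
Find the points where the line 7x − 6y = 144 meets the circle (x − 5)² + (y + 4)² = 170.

From the line, y = (−144 + 7x)/6. Substituting:
85x² − 2040x + 9180 = 0  ⟹  x² − 24x + 108 = 0
x = 18 or x = 6, giving (18, −3) and (6, −17).

(6, −17) and (18, −3)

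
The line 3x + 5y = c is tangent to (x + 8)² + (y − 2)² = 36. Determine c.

c = −14 ± 6√34

Tangency holds when the distance from the centre (−8, 2) to the line equals the radius 6:
|3·(−8) + 5·2 − c| / √34 = 6
|c − (−14)| = 6√34.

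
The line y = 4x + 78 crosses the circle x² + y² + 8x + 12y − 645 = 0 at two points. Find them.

Express y = 4x + 78 and substitute into the circle:
17x² + 680x + 6375 = 0  ⟹  x² + 40x + 375 = 0
x = −15 or x = −25, giving (−15, 18) and (−25, −22).

(−25, −22) and (−15, 18)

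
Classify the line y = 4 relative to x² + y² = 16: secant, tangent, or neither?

Substituting the line into the circle gives x² = 0.
Δ = 0 − 0 = 0.
A repeated root: the line is tangent.

tangent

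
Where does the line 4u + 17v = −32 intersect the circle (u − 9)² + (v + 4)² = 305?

(−8, 0) and (26, −8)

From the line, v = (−32 − 4u)/17. Substituting:
305u² − 5490u − 63440 = 0  ⟹  u² − 18u − 208 = 0
u = 26 or u = −8, giving (26, −8) and (−8, 0).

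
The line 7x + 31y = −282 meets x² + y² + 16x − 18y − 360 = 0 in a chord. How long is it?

Centre (−8, 9), r² = 505. Perpendicular distance d from centre to line = |505| / √1010 = 505/√1010.
Half the chord is √(r² − d²) = √(505/2), so the full chord is √1010.

√1010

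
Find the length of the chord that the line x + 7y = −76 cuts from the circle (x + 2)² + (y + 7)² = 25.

5√2

The distance from (−2, −7) to the line is 25/√50, and r² = 25.
Chord = 2√(r² − d²) = 2·√(25/2) = 5√2.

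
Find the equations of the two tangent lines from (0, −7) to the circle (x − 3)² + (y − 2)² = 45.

2x + y = −7 and x − 2y = 14

Let a tangent through (0, −7) have slope m. Its distance from (3, 2) must equal 3√5:
[m·(3) − (9)]² = 45(m² + 1)
2m² + 3m − 2 = 0, so m = −2 or m = 1/2.
Through (0, −7) these give 2x + y = −7 and x − 2y = 14.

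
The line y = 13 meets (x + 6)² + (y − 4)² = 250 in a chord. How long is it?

Express y = 13 and substitute into the circle:
x² + 12x − 133 = 0
x = 7 or x = −19, giving (7, 13) and (−19, 13).
Chord length = distance between (7, 13) and (−19, 13) = √676 = 26.

26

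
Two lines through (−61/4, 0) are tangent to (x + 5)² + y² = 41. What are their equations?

4x + 5y = −61 and 4x − 5y = −61

Let a tangent through (−61/4, 0) have slope m. Its distance from (−5, 0) must equal √41:
[m·(41/4) − (0)]² = 41(m² + 1)
25m² − 16 = 0, so m = −4/5 or m = 4/5.
Through (−61/4, 0) these give 4x + 5y = −61 and 4x − 5y = −61.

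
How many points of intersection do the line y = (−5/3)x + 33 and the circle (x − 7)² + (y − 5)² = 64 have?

0

d² = (5·7 + 3·5 − (99))²/34 = 2401/34; r² = 64.
Since d² > r², the line lies outside the circle.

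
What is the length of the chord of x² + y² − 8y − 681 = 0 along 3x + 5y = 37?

9√34

The distance from (0, 4) to the line is 17/√34, and r² = 697.
Half the chord is √(r² − d²) = √(1377/2), so the full chord is 9√34.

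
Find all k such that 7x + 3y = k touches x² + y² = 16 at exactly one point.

k = ±4√58

The line touches the circle iff its distance from (0, 0) is 4:
|7·0 + 3·0 − k| / √58 = 4
|k| = 4√58.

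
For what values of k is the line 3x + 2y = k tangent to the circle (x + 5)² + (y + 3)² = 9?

For a tangent, require d(centre, line) = r = 3.
|3·(−5) + 2·(−3) − k| / √13 = 3
|k − (−21)| = 3√13.

k = −21 ± 3√13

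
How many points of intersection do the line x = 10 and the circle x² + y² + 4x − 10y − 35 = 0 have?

0

Substituting the line into the circle gives y² − 10y + 105 = 0.
Δ = 100 − 420 = −320.
No real roots: the line does not meet the circle.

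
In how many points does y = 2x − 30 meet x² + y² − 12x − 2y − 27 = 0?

0

d² = (2·6 − 1·1 − (30))²/5 = 361/5; r² = 64.
Since d² > r², the line lies outside the circle.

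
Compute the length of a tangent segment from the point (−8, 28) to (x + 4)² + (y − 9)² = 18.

√359

The centre is (−4, 9) and r = 3√2. The square of the distance from P to the centre is 16 + 361 = 377.
Power of the point: PT² = |PO|² − r² = 359, so PT = √359.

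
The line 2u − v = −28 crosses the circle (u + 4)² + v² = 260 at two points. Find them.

(−18, −8) and (−6, 16)

Substitute v = 2u + 28:
5u² + 120u + 540 = 0  ⟹  u² + 24u + 108 = 0
u = −6 or u = −18, giving (−6, 16) and (−18, −8).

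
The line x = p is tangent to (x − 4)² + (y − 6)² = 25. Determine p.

p = −1 or p = 9

Tangency holds when the distance from the centre (4, 6) to the line equals the radius 5:
|1·4 + 0·6 − p| / √1 = 5
|p − (4)| = 5, so p = 9 or p = −1.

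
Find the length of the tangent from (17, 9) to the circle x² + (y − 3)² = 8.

The centre is (0, 3) and r = 2√2. The square of the distance from P to the centre is 289 + 36 = 325.
By the tangent–radius right angle, tangent length = √(|PO|² − r²) = √317.

√317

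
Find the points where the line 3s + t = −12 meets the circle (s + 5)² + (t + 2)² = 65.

From the line, t = −3s − 12. Substituting:
10s² + 70s + 60 = 0  ⟹  s² + 7s + 6 = 0
s = −1 or s = −6, giving (−1, −9) and (−6, 6).

(−6, 6) and (−1, −9)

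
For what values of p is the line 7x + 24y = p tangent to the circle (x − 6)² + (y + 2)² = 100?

p = −256 or p = 244

For a tangent, require d(centre, line) = r = 10.
|7·6 + 24·(−2) − p| / √625 = 10
|p − (−6)| = 10·25, so p = 244 or p = −256.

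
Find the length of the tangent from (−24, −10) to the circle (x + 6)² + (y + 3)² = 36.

Centre (−6, −3), r² = 36. |PO|² = (−18)² + (−7)² = 373.
Power of the point: PT² = |PO|² − r² = 337, so PT = √337.

√337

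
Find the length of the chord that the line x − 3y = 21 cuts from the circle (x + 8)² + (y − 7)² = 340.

The distance from (−8, 7) to the line is 50/√10, and r² = 340.
Chord = 2√(r² − d²) = 2·√(90) = 6√10.

6√10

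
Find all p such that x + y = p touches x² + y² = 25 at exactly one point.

The line touches the circle iff its distance from (0, 0) is 5:
|1·0 + 1·0 − p| / √2 = 5
|p| = 5√2.

p = ±5√2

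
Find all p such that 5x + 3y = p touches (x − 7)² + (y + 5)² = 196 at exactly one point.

Tangency holds when the distance from the centre (7, −5) to the line equals the radius 14:
|5·7 + 3·(−5) − p| / √34 = 14
|p − (20)| = 14√34.

p = 20 ± 14√34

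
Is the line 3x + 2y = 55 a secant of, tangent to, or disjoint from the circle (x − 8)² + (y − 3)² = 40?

disjoint

d² = (3·8 + 2·3 − (55))²/13 = 625/13; r² = 40.
Since d² > r², the line lies outside the circle.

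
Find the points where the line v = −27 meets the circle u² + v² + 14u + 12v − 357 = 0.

(−8, −27) and (−6, −27)

From the line, v = −27. Substituting:
u² + 14u + 48 = 0
u = −6 or u = −8, giving (−6, −27) and (−8, −27).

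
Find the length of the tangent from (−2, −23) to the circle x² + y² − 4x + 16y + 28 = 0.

Centre (2, −8), r² = 40. |PO|² = (−4)² + (−15)² = 241.
By the tangent–radius right angle, tangent length = √(|PO|² − r²) = √201.

√201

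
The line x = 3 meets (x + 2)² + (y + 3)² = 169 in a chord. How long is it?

24

The distance from (−2, −3) to the line is 5, and r² = 169.
Chord = 2√(r² − d²) = 2·√(144) = 24.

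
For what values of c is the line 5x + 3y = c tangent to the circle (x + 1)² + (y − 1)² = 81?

c = −2 ± 9√34

Tangency holds when the distance from the centre (−1, 1) to the line equals the radius 9:
|5·(−1) + 3·1 − c| / √34 = 9
|c − (−2)| = 9√34.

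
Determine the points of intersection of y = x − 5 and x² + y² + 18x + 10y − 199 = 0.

(−16, −21) and (7, 2)

Express y = x − 5 and substitute into the circle:
2x² + 18x − 224 = 0  ⟹  x² + 9x − 112 = 0
x = 7 or x = −16, giving (7, 2) and (−16, −21).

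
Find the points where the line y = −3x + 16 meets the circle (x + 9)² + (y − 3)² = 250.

Express y = −3x + 16 and substitute into the circle:
10x² − 60x = 0  ⟹  x² − 6x = 0
x = 6 or x = 0, giving (6, −2) and (0, 16).

(0, 16) and (6, −2)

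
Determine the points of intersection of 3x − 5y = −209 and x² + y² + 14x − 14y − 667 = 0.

(−28, 25) and (−13, 34)

From the line, y = (209 + 3x)/5. Substituting:
34x² + 1394x + 12376 = 0  ⟹  x² + 41x + 364 = 0
x = −13 or x = −28, giving (−13, 34) and (−28, 25).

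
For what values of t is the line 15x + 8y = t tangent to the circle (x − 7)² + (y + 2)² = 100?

Tangency holds when the distance from the centre (7, −2) to the line equals the radius 10:
|15·7 + 8·(−2) − t| / √289 = 10
|t − (89)| = 10·17, so t = 259 or t = −81.

t = −81 or t = 259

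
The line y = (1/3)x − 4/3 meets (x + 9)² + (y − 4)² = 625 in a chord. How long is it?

The distance from (−9, 4) to the line is 25/√10, and r² = 625.
Half the chord is √(r² − d²) = √(1125/2), so the full chord is 15√10.

15√10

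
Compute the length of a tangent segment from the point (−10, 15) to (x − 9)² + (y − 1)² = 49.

2√127

Centre (9, 1), r² = 49. |PO|² = (−19)² + (14)² = 557.
By the tangent–radius right angle, tangent length = √(|PO|² − r²) = √508 = 2√127.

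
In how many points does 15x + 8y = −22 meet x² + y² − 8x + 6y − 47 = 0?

d² = (15·4 + 8·(−3) − (−22))²/289 = 3364/289; r² = 72.
Since d² < r², the line cuts the circle twice.

2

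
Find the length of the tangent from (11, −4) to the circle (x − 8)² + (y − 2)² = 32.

The centre is (8, 2) and r = 4√2. The square of the distance from P to the centre is 9 + 36 = 45.
Power of the point: PT² = |PO|² − r² = 13, so PT = √13.

√13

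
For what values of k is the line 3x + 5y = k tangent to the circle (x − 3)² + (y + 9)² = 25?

k = −36 ± 5√34

The line touches the circle iff its distance from (3, −9) is 5:
|3·3 + 5·(−9) − k| / √34 = 5
|k − (−36)| = 5√34.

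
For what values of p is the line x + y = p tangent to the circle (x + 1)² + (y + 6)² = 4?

p = −7 ± 2√2

Tangency holds when the distance from the centre (−1, −6) to the line equals the radius 2:
|1·(−1) + 1·(−6) − p| / √2 = 2
|p − (−7)| = 2√2.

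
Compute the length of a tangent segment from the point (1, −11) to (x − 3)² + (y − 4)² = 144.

√85

Centre (3, 4), r² = 144. |PO|² = (−2)² + (−15)² = 229.
Power of the point: PT² = |PO|² − r² = 85, so PT = √85.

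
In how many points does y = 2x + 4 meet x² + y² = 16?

Substituting the line into the circle gives 5x² + 16x = 0.
Δ = 256 − 0 = 256.
Two real roots: the line is a secant.

2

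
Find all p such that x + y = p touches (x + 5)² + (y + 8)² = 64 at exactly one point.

p = −13 ± 8√2

Tangency holds when the distance from the centre (−5, −8) to the line equals the radius 8:
|1·(−5) + 1·(−8) − p| / √2 = 8
|p − (−13)| = 8√2.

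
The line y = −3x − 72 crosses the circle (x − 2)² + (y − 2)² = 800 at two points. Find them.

From the line, y = −3x − 72. Substituting:
10x² + 440x + 4680 = 0  ⟹  x² + 44x + 468 = 0
x = −18 or x = −26, giving (−18, −18) and (−26, 6).

(−26, 6) and (−18, −18)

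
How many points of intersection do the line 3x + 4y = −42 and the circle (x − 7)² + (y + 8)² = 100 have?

Centre (7, −8), r² = 100. Distance² from centre to line = (31)²/25 = 961/25.
Since d² < r², the line cuts the circle twice.

2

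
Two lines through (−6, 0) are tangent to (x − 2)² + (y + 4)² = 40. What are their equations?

3x + y = −18 and x − 3y = −6

A line y − (0) = m(x − (−6)) is tangent when its distance from (2, −4) is 2√10:
(8m − (−4))² = 40(m² + 1)
3m² + 8m − 3 = 0, so m = −3 or m = 1/3.
With m = −3: 3x + y = −18. With m = 1/3: x − 3y = −6.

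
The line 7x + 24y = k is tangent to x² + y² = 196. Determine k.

k = −350 or k = 350

Tangency holds when the distance from the centre (0, 0) to the line equals the radius 14:
|7·0 + 24·0 − k| / √625 = 14
|k| = 14·25, so k = 350 or k = −350.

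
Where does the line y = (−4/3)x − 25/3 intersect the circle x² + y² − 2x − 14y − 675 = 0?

From the line, y = (−25 − 4x)/3. Substituting:
25x² + 350x − 4400 = 0  ⟹  x² + 14x − 176 = 0
x = 8 or x = −22, giving (8, −19) and (−22, 21).

(−22, 21) and (8, −19)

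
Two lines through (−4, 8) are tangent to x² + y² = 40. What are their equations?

A line y − (8) = m(x − (−4)) is tangent when its distance from (0, 0) is 2√10:
(4m − (−8))² = 40(m² + 1)
3m² − 8m − 3 = 0, so m = −1/3 or m = 3.
With m = −1/3: x + 3y = 20. With m = 3: 3x − y = −20.

x + 3y = 20 and 3x − y = −20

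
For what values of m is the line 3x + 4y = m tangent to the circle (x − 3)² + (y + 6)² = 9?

m = −30 or m = 0

The line touches the circle iff its distance from (3, −6) is 3:
|3·3 + 4·(−6) − m| / √25 = 3
|m − (−15)| = 3·5, so m = 0 or m = −30.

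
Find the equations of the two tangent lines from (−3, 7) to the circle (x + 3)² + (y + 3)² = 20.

2x + y = 1 and 2x − y = −13

Let a tangent through (−3, 7) have slope m. Its distance from (−3, −3) must equal 2√5:
[m·(0) − (−10)]² = 20(m² + 1)
m² − 4 = 0, so m = −2 or m = 2.
Through (−3, 7) these give 2x + y = 1 and 2x − y = −13.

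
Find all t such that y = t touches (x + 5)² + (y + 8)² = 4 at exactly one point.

The line touches the circle iff its distance from (−5, −8) is 2:
|0·(−5) + 1·(−8) − t| / √1 = 2
|t − (−8)| = 2, so t = −6 or t = −10.

t = −10 or t = −6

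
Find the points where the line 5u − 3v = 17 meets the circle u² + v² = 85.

From the line, v = (−17 + 5u)/3. Substituting:
34u² − 170u − 476 = 0  ⟹  u² − 5u − 14 = 0
u = 7 or u = −2, giving (7, 6) and (−2, −9).

(−2, −9) and (7, 6)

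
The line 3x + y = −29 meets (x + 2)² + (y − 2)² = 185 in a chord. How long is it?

The distance from (−2, 2) to the line is 25/√10, and r² = 185.
Chord = 2√(r² − d²) = 2·√(245/2) = 7√10.

7√10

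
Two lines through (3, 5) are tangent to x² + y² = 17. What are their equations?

Write the tangent as mx − y + (5 − m·(3)) = 0 and set its distance from the centre to √17:
[m·(−3) − (−5)]² = 17(m² + 1)
4m² + 15m − 4 = 0, so m = −4 or m = 1/4.
Through (3, 5) these give 4x + y = 17 and x − 4y = −17.

4x + y = 17 and x − 4y = −17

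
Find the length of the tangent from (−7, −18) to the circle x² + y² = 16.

√357

Centre (0, 0), r² = 16. |PO|² = (−7)² + (−18)² = 373.
The tangent meets the radius at right angles, so tangent² = |PO|² − r² = 373 − 16 = 357.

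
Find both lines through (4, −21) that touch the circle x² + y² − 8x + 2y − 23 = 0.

3x + y = −9 and 3x − y = 33

Let a tangent through (4, −21) have slope m. Its distance from (4, −1) must equal 2√10:
[m·(0) − (20)]² = 40(m² + 1)
m² − 9 = 0, so m = −3 or m = 3.
With m = −3: 3x + y = −9. With m = 3: 3x − y = 33.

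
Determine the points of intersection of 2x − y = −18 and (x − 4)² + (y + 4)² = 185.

(−9, 0) and (−7, 4)

Substitute y = 2x + 18:
5x² + 80x + 315 = 0  ⟹  x² + 16x + 63 = 0
x = −7 or x = −9, giving (−7, 4) and (−9, 0).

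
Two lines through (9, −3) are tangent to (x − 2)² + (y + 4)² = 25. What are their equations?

3x + 4y = 15 and 4x − 3y = 45

Let a tangent through (9, −3) have slope m. Its distance from (2, −4) must equal 5:
[m·(−7) − (−1)]² = 25(m² + 1)
12m² − 7m − 12 = 0, so m = −3/4 or m = 4/3.
Through (9, −3) these give 3x + 4y = 15 and 4x − 3y = 45.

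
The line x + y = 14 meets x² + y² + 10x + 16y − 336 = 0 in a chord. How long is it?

11√2

Centre (−5, −8), r² = 425. Perpendicular distance d from centre to line = |−27| / √2 = 27/√2.
Chord = 2√(r² − d²) = 2·√(121/2) = 11√2.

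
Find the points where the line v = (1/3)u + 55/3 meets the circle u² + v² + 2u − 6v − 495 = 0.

(−22, 11) and (11, 22)

Express v = (55 + u)/3 and substitute into the circle:
10u² + 110u − 2420 = 0  ⟹  u² + 11u − 242 = 0
u = 11 or u = −22, giving (11, 22) and (−22, 11).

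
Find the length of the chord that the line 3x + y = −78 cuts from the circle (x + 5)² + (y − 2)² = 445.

Centre (−5, 2), r² = 445. Perpendicular distance d from centre to line = |65| / √10 = 65/√10.
Chord = 2√(r² − d²) = 2·√(45/2) = 3√10.

3√10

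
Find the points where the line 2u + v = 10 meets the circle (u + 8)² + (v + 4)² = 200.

Substitute v = −2u + 10:
5u² − 40u + 60 = 0  ⟹  u² − 8u + 12 = 0
u = 6 or u = 2, giving (6, −2) and (2, 6).

(2, 6) and (6, −2)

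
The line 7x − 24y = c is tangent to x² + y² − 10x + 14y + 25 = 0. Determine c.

c = 28 or c = 378

Tangency holds when the distance from the centre (5, −7) to the line equals the radius 7:
|7·5 − 24·(−7) − c| / √625 = 7
|c − (203)| = 7·25, so c = 378 or c = 28.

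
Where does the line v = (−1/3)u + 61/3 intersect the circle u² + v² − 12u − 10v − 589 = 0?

From the line, v = (61 − u)/3. Substituting:
10u² − 200u − 3410 = 0  ⟹  u² − 20u − 341 = 0
u = 31 or u = −11, giving (31, 10) and (−11, 24).

(−11, 24) and (31, 10)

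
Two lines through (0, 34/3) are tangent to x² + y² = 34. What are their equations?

A line y − (34/3) = m(x − (0)) is tangent when its distance from (0, 0) is √34:
[m·(0) − (−34/3)]² = 34(m² + 1)
9m² − 25 = 0, so m = 5/3 or m = −5/3.
With m = 5/3: 5x − 3y = −34. With m = −5/3: 5x + 3y = 34.

5x − 3y = −34 and 5x + 3y = 34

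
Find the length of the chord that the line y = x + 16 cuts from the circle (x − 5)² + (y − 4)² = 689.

Centre (5, 4), r² = 689. Perpendicular distance d from centre to line = |17| / √2 = 17/√2.
Chord = 2√(r² − d²) = 2·√(1089/2) = 33√2.

33√2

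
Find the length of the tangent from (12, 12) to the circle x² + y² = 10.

Centre (0, 0), r² = 10. |PO|² = (12)² + (12)² = 288.
The tangent meets the radius at right angles, so tangent² = |PO|² − r² = 288 − 10 = 278.

√278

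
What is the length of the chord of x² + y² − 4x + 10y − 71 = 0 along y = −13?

Express y = −13 and substitute into the circle:
x² − 4x − 32 = 0
x = 8 or x = −4, giving (8, −13) and (−4, −13).
Chord length = distance between (8, −13) and (−4, −13) = √144 = 12.

12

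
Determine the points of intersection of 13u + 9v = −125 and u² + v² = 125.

(−11, 2) and (−2, −11)

From the line, v = (−125 − 13u)/9. Substituting:
250u² + 3250u + 5500 = 0  ⟹  u² + 13u + 22 = 0
u = −2 or u = −11, giving (−2, −11) and (−11, 2).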